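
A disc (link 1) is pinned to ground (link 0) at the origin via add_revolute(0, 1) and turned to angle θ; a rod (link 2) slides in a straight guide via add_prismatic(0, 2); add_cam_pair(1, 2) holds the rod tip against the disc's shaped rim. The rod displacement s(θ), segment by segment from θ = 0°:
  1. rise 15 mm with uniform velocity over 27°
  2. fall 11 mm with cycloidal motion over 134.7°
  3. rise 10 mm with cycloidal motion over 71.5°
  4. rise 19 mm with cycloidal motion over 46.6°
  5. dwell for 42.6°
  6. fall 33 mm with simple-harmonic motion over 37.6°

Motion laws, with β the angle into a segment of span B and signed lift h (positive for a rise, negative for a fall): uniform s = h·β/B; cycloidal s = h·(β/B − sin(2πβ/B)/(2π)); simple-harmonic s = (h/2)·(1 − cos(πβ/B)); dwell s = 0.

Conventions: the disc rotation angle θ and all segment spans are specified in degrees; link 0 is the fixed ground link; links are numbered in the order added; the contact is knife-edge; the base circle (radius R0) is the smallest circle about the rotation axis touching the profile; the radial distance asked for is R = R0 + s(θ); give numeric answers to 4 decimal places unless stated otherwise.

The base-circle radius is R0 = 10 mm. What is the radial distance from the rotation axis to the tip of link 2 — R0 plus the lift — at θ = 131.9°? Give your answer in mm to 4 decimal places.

segment 1 (0° to 27°, uniform, h = 15) is passed completely: s = 0.0000 + (15) = 15.0000
θ = 131.9° falls in segment 2 (27° to 161.7°, cycloidal, h = -11): β = 131.9 − 27 = 104.9°, B = 134.7°; Δs = -11·(0.7788 − sin(2π·0.7788)/(2π)) = -10.2886; s = 15.0000 − 10.2886 = 4.7114
R = R0 + s = 10 + 4.7114 = 14.7114

14.7114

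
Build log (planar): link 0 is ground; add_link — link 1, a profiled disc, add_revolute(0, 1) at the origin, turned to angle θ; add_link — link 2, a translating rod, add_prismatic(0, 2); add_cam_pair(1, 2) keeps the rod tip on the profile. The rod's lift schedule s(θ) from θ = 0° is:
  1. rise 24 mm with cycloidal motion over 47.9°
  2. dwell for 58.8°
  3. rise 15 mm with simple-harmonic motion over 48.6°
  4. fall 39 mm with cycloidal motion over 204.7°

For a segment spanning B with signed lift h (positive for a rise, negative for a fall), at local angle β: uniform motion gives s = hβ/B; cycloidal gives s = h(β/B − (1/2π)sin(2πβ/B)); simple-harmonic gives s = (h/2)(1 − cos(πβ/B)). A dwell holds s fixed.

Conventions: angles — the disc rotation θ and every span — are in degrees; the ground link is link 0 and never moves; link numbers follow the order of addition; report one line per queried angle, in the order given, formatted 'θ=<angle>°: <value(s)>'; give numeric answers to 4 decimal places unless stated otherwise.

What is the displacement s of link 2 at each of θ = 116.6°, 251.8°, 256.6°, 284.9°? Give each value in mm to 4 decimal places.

seg 1 [0°–47.9°] cycloidal, h=24: full span → s += 24 → s = 24.0000
seg 2 [47.9°–106.7°] dwell: s stays 24.0000
seg 3 [106.7°–155.3°] simple-harmonic, h=15: θ=116.6° here. β=9.9, B=48.6. 15/2·(1 − cos(π·0.2037)) = 1.4841 → s = 25.4841
seg 3 [106.7°–155.3°] simple-harmonic, h=15: full span → s += 15 → s = 39.0000
seg 4 [155.3°–360°] cycloidal, h=-39: θ=251.8° here. β=96.5, B=204.7. -39·(0.4714 − sin(2π·0.4714)/(2π)) = -17.2769 → s = 21.7231
seg 4 [155.3°–360°] cycloidal, h=-39: θ=256.6° here. β=101.3, B=204.7. -39·(0.4949 − sin(2π·0.4949)/(2π)) = -19.0999 → s = 19.9001
seg 4 [155.3°–360°] cycloidal, h=-39: θ=284.9° here. β=129.6, B=204.7. -39·(0.6331 − sin(2π·0.6331)/(2π)) = -29.2989 → s = 9.7011

θ=116.6°: 25.4841
θ=251.8°: 21.7231
θ=256.6°: 19.9001
θ=284.9°: 9.7011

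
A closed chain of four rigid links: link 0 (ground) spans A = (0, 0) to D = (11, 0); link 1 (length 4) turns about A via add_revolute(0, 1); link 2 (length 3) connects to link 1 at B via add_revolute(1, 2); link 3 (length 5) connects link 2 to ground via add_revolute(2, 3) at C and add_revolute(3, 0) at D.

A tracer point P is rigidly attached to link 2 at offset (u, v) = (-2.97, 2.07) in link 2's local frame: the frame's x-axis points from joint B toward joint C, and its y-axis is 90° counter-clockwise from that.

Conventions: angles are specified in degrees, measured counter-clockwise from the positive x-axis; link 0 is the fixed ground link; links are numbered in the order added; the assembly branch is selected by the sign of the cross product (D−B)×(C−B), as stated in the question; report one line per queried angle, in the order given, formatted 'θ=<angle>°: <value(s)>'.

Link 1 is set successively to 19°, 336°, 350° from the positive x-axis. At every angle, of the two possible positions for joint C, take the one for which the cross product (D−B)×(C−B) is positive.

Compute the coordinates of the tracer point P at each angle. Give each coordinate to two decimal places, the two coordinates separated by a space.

A=(0,0), D=(11.00,0)
θ=19°: B = A + 4.00·(cos19°, sin19°) = (3.7821, 1.3023)
θ=19°: |BD| = 7.3345
θ=19°: circle(B,3.00) ∩ circle(D,5.00): a=2.5765, h=1.5368
θ=19°:   candidates: C₊=(6.5905,2.3572) cross=11.271; C₋=(6.0448,-0.6676) cross=-11.271
θ=19°:   branch + wants cross > 0 → take C=(6.5905,2.3572) (cross=11.271)
θ=19°: ex = (C−B)/|BC| = (0.9361,0.3516); ey = (-0.3516,0.9361)
θ=19°: P = B + -2.97·ex + 2.07·ey = (0.2739,2.1957)
θ=336°: B = A + 4.00·(cos336°, sin336°) = (3.6542, -1.6269)
θ=336°: |BD| = 7.5238
θ=336°: circle(B,3.00) ∩ circle(D,5.00): a=2.6986, h=1.3105
θ=336°:   candidates: C₊=(6.0056,0.2361) cross=9.860; C₋=(6.5723,-2.3229) cross=-9.860
θ=336°:   branch + wants cross > 0 → take C=(6.0056,0.2361) (cross=9.860)
θ=336°: ex = (C−B)/|BC| = (0.7838,0.6210); ey = (-0.6210,0.7838)
θ=336°: P = B + -2.97·ex + 2.07·ey = (0.0408,-1.8489)
θ=350°: B = A + 4.00·(cos350°, sin350°) = (3.9392, -0.6946)
θ=350°: |BD| = 7.0949
θ=350°: circle(B,3.00) ∩ circle(D,5.00): a=2.4198, h=1.7732
θ=350°:   candidates: C₊=(6.1739,1.3070) cross=12.581; C₋=(6.5211,-2.2224) cross=-12.581
θ=350°:   branch + wants cross > 0 → take C=(6.1739,1.3070) (cross=12.581)
θ=350°: ex = (C−B)/|BC| = (0.7449,0.6672); ey = (-0.6672,0.7449)
θ=350°: P = B + -2.97·ex + 2.07·ey = (0.3458,-1.1343)

θ=19°: 0.27 2.20
θ=336°: 0.04 -1.85
θ=350°: 0.35 -1.13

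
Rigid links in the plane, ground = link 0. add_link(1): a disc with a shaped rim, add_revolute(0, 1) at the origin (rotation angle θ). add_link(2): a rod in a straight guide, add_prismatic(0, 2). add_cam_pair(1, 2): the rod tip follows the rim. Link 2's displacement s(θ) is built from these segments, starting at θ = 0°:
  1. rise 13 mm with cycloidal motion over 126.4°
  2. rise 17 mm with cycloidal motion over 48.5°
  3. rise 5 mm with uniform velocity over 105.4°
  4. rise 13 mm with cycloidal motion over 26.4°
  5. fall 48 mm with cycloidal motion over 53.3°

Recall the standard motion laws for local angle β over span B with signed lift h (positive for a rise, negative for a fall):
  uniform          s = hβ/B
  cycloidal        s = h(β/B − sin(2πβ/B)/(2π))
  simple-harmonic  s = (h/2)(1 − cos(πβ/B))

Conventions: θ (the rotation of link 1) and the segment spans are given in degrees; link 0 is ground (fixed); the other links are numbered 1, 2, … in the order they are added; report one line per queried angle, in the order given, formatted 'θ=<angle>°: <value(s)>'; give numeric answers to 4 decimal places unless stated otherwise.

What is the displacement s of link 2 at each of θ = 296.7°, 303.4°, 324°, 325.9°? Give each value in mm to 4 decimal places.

segment 1 (0° to 126.4°, cycloidal, h = 13) is passed completely: s = 0.0000 + (13) = 13.0000
segment 2 (126.4° to 174.9°, cycloidal, h = 17) is passed completely: s = 13.0000 + (17) = 30.0000
segment 3 (174.9° to 280.3°, uniform, h = 5) is passed completely: s = 30.0000 + (5) = 35.0000
θ = 296.7° falls in segment 4 (280.3° to 306.7°, cycloidal, h = 13): β = 296.7 − 280.3 = 16.4°, B = 26.4°; Δs = 13·(0.6212 − sin(2π·0.6212)/(2π)) = 9.5035; s = 35.0000 + 9.5035 = 44.5035
θ = 303.4° falls in segment 4 (280.3° to 306.7°, cycloidal, h = 13): β = 303.4 − 280.3 = 23.1°, B = 26.4°; Δs = 13·(0.8750 − sin(2π·0.8750)/(2π)) = 12.8380; s = 35.0000 + 12.8380 = 47.8380
segment 4 (280.3° to 306.7°, cycloidal, h = 13) is passed completely: s = 35.0000 + (13) = 48.0000
θ = 324° falls in segment 5 (306.7° to 360°, cycloidal, h = -48): β = 324 − 306.7 = 17.3°, B = 53.3°; Δs = -48·(0.3246 − sin(2π·0.3246)/(2π)) = -8.7638; s = 48.0000 − 8.7638 = 39.2362
θ = 325.9° falls in segment 5 (306.7° to 360°, cycloidal, h = -48): β = 325.9 − 306.7 = 19.2°, B = 53.3°; Δs = -48·(0.3602 − sin(2π·0.3602)/(2π)) = -11.4114; s = 48.0000 − 11.4114 = 36.5886

θ=296.7°: 44.5035
θ=303.4°: 47.8380
θ=324°: 39.2362
θ=325.9°: 36.5886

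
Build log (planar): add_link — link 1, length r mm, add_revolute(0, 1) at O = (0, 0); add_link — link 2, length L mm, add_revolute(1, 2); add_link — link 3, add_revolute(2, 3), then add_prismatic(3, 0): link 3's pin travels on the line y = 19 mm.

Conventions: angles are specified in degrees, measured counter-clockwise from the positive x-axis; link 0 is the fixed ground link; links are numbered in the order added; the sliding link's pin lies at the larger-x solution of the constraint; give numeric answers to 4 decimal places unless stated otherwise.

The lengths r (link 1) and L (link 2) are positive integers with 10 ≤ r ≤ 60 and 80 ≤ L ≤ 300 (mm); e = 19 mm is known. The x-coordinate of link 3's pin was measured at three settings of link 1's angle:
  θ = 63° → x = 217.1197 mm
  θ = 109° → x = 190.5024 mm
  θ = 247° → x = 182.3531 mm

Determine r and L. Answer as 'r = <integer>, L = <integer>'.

constraint per measurement: (x − r cos θ)² + (r sin θ − e)² = L²
subtracting the θ₁ and θ₂ equations cancels the r² and L² terms:
r = (x₁² − x₂²) / (2[(x₁cos θ₁ + e sin θ₁) − (x₂cos θ₂ + e sin θ₂)]) = 34.0000 → r = 34
L² = (x₁ − r cos θ₁)² + (r sin θ₁ − e)² = 40804.0046 → L = 202.0000 → L = 202
check at θ₃=247°: x = 182.3531 (printed 182.3531) ✓

r = 34, L = 202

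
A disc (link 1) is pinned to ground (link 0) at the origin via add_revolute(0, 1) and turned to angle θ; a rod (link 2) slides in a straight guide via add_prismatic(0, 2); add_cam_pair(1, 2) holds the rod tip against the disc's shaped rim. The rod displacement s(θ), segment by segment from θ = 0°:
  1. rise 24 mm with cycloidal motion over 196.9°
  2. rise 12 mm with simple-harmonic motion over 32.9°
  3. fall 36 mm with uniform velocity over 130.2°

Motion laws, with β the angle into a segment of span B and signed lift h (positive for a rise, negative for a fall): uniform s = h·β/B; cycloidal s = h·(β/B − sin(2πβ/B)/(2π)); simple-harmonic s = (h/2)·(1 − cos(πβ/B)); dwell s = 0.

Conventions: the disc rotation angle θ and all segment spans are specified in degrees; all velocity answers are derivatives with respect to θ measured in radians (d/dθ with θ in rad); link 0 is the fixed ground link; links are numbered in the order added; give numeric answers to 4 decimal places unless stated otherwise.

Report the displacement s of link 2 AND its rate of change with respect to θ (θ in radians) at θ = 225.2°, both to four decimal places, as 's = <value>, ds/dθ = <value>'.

segment 1 (0° to 196.9°, cycloidal, h = 24) is passed completely: s = 0.0000 + (24) = 24.0000
θ = 225.2° falls in segment 2 (196.9° to 229.8°, simple-harmonic, h = 12): β = 225.2 − 196.9 = 28.3°, B = 32.9°; Δs = 12/2·(1 − cos(π·0.8602)) = 11.4304; s = 24.0000 + 11.4304 = 35.4304
velocity in seg [196.9°–229.8°] (simple-harmonic), θ in radians: β = 28.3° = 0.4939 rad, B = 32.9° = 0.5742 rad; ds/dθ = (πh/(2B)) sin(πβ/B) = (π·12/(2·0.5742)) sin(π·0.8602) = 13.959929 mm/rad

s = 35.4304, ds/dθ = 13.9599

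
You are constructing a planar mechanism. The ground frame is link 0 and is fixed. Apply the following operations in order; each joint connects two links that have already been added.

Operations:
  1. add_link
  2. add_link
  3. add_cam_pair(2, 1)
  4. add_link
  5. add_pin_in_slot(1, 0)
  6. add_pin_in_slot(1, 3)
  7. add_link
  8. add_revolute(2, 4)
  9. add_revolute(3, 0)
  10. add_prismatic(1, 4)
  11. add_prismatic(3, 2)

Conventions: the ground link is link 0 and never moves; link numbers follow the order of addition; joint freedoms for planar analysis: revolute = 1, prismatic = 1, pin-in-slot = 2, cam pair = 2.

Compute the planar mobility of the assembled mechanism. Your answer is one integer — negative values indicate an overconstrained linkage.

L=1 J1=0 J2=0
add link → L=2 J1=0 J2=0
add link → L=3 J1=0 J2=0
C@2,1 dof=2 J2 → L=3 J1=0 J2=1
add link → L=4 J1=0 J2=1
PS@1,0 dof=2 J2 → L=4 J1=0 J2=2
PS@1,3 dof=2 J2 → L=4 J1=0 J2=3
add link → L=5 J1=0 J2=3
R@2,4 dof=1 J1 → L=5 J1=1 J2=3
R@3,0 dof=1 J1 → L=5 J1=2 J2=3
P@1,4 dof=1 J1 → L=5 J1=3 J2=3
P@3,2 dof=1 J1 → L=5 J1=4 J2=3
M=3(L−1)−2J1−J2=3·4−2·4−3=1

M = 1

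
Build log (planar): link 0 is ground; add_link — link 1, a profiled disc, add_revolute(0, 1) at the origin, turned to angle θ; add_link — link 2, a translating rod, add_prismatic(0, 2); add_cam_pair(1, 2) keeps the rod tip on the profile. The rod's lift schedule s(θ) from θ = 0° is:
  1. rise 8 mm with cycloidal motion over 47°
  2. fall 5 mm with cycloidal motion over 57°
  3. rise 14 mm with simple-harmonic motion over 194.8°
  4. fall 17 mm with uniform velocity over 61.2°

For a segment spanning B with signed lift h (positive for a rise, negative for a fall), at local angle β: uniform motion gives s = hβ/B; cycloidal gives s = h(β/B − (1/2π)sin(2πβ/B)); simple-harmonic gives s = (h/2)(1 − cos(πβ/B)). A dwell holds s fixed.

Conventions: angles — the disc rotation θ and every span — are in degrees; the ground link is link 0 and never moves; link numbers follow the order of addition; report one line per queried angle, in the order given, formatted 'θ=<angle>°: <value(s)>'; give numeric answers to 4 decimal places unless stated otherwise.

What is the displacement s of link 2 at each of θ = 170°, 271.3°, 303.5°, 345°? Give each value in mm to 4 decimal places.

seg 1 [0°–47°] cycloidal, h=8: full span → s += 8 → s = 8.0000
seg 2 [47°–104°] cycloidal, h=-5: full span → s += -5 → s = 3.0000
seg 3 [104°–298.8°] simple-harmonic, h=14: θ=170° here. β=66, B=194.8. 14/2·(1 − cos(π·0.3388)) = 3.6048 → s = 6.6048
seg 3 [104°–298.8°] simple-harmonic, h=14: θ=271.3° here. β=167.3, B=194.8. 14/2·(1 − cos(π·0.8588)) = 13.3228 → s = 16.3228
seg 3 [104°–298.8°] simple-harmonic, h=14: full span → s += 14 → s = 17.0000
seg 4 [298.8°–360°] uniform, h=-17: θ=303.5° here. β=4.7, B=61.2. -17·4.7/61.2 = -1.3056 → s = 15.6944
seg 4 [298.8°–360°] uniform, h=-17: θ=345° here. β=46.2, B=61.2. -17·46.2/61.2 = -12.8333 → s = 4.1667

θ=170°: 6.6048
θ=271.3°: 16.3228
θ=303.5°: 15.6944
θ=345°: 4.1667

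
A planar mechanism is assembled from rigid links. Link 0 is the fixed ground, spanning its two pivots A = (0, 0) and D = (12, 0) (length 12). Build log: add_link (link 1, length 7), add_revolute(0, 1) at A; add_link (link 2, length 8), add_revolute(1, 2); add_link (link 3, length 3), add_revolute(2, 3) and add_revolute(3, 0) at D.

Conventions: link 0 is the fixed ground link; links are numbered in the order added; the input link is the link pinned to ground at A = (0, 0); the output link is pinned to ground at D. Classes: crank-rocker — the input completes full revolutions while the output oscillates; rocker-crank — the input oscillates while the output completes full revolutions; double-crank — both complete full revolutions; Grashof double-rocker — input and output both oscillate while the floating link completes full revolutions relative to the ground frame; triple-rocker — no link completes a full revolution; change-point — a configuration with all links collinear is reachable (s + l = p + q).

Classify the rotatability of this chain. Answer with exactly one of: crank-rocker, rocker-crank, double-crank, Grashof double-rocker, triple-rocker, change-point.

lengths: ground=12, input=7, coupler=8, output=3
sorted: s=3 (shortest), l=12 (longest), p+q=15
s + l = 15 vs p + q = 15
s + l = p + q → change-point (collinear configuration reachable)

change-point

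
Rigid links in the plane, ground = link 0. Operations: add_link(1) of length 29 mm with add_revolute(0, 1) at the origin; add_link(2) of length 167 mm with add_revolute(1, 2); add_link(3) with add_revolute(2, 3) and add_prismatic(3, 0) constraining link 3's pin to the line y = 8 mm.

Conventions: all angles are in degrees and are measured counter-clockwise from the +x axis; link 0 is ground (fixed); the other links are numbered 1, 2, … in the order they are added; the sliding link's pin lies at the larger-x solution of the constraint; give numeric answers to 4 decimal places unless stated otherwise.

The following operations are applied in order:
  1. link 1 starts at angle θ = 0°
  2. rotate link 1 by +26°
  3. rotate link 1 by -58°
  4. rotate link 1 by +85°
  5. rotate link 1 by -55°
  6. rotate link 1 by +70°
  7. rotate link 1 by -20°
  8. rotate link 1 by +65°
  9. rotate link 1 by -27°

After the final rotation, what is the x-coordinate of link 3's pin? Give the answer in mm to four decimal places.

geometry: r = 29 mm, L = 167 mm, e = 8 mm; θ starts at 0°
rotate link 1 by +26°: θ ← 0° +26° = 26°
rotate link 1 by -58°: θ ← 26° -58° = -32°
rotate link 1 by +85°: θ ← -32° +85° = 53°
rotate link 1 by -55°: θ ← 53° -55° = -2°
rotate link 1 by +70°: θ ← -2° +70° = 68°
rotate link 1 by -20°: θ ← 68° -20° = 48°
rotate link 1 by +65°: θ ← 48° +65° = 113°
rotate link 1 by -27°: θ ← 113° -27° = 86°
crank pin P = (r cos θ, r sin θ) = (2.022938, 28.929357)
h = r sin θ − e = 28.929357 − 8 = 20.929357
x = r cos θ + √(L² − h²) = 2.022938 + 165.683318 = 167.706256

167.7063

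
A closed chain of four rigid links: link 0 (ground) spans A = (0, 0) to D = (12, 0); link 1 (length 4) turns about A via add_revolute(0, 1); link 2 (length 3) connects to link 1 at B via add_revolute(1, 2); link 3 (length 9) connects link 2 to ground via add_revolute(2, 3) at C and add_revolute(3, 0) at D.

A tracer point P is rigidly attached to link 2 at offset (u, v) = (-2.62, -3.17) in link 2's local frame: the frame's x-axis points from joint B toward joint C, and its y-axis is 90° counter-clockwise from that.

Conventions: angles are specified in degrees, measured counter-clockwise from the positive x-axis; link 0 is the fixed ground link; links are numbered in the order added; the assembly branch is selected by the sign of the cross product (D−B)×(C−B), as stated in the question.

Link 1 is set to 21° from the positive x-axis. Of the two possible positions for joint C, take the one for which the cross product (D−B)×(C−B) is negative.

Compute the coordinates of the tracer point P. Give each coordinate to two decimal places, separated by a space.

A=(0,0), D=(12.00,0)
B = A + 4.00·(cos21°, sin21°) = (3.7343, 1.4335)
|BD| = 8.3891
circle(B,3.00) ∩ circle(D,9.00): a=-0.0968, h=2.9984
  candidates: C₊=(4.1513,4.4043) cross=25.154; C₋=(3.1266,-1.5043) cross=-25.154
  branch - wants cross < 0 → take C=(3.1266,-1.5043) (cross=-25.154)
ex = (C−B)/|BC| = (-0.2026,-0.9793); ey = (0.9793,-0.2026)
P = B + -2.62·ex + -3.17·ey = (1.1608,4.6413)

1.16 4.64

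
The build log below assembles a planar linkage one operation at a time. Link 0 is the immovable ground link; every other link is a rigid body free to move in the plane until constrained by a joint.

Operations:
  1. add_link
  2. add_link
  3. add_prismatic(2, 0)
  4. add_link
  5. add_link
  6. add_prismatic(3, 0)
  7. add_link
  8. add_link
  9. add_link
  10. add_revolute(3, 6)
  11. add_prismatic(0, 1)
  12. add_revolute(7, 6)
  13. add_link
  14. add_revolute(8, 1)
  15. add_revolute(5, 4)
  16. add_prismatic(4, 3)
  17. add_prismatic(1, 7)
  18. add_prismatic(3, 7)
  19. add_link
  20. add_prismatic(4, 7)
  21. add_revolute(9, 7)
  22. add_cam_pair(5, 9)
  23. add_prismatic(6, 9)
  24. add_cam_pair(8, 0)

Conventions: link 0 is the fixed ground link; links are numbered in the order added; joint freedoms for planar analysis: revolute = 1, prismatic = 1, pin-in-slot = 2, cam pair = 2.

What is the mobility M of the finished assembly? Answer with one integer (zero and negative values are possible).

(L,J1,J2)=(1,0,0); link0 fixed
link1: (2,0,0)
link2: (3,0,0)
P 2-0 [J1]: (3,1,0)
link3: (4,1,0)
link4: (5,1,0)
P 3-0 [J1]: (5,2,0)
link5: (6,2,0)
link6: (7,2,0)
link7: (8,2,0)
R 3-6 [J1]: (8,3,0)
P 0-1 [J1]: (8,4,0)
R 7-6 [J1]: (8,5,0)
link8: (9,5,0)
R 8-1 [J1]: (9,6,0)
R 5-4 [J1]: (9,7,0)
P 4-3 [J1]: (9,8,0)
P 1-7 [J1]: (9,9,0)
P 3-7 [J1]: (9,10,0)
link9: (10,10,0)
P 4-7 [J1]: (10,11,0)
R 9-7 [J1]: (10,12,0)
C 5-9 [J2]: (10,12,1)
P 6-9 [J1]: (10,13,1)
C 8-0 [J2]: (10,13,2)
Grübler: 3·9 − 2·13 − 2 = -1

M = -1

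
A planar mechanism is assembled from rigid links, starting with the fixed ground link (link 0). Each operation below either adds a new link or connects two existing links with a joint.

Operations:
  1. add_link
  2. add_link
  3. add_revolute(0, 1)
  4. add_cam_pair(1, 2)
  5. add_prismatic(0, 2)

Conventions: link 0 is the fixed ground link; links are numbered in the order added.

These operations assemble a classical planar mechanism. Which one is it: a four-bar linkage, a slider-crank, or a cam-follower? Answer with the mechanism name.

links: 3 (incl. ground); joints: 1 revolute, 1 prismatic, 1 higher (cam) pair, forming one closed loop
3 links, revolute + prismatic + higher pair in one loop → cam-follower

cam-follower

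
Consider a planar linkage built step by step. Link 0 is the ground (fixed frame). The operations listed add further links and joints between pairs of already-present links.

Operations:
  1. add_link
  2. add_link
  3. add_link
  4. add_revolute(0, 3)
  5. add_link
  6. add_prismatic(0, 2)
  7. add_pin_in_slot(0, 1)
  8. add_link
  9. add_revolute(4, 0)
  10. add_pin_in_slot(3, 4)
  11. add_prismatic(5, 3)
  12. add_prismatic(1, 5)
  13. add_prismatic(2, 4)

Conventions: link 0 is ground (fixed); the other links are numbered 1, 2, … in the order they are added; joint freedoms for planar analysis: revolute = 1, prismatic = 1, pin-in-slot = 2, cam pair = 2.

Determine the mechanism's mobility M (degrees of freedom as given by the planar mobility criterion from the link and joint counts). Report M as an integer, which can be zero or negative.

ground; <1,0,0>
#1 <2,0,0>
#2 <3,0,0>
#3 <4,0,0>
R:0↔3 J1 <4,1,0>
#4 <5,1,0>
P:0↔2 J1 <5,2,0>
PS:0↔1 J2 <5,2,1>
#5 <6,2,1>
R:4↔0 J1 <6,3,1>
PS:3↔4 J2 <6,3,2>
P:5↔3 J1 <6,4,2>
P:1↔5 J1 <6,5,2>
P:2↔4 J1 <6,6,2>
3×5 − 2×6 − 1×2 = 1

M = 1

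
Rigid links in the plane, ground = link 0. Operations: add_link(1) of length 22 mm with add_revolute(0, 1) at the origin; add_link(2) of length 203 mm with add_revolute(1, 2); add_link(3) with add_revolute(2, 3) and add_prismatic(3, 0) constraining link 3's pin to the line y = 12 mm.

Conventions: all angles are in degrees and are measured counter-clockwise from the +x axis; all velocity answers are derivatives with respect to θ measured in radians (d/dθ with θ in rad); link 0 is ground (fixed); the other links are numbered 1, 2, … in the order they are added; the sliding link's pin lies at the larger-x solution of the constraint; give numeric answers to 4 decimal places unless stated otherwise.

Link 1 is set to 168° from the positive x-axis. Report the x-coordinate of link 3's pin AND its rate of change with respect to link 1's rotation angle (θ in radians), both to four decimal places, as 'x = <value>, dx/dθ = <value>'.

geometry: r = 22 mm, L = 203 mm, e = 12 mm
crank pin P = (r cos θ, r sin θ) = (-21.519247, 4.574057)
h = r sin θ − e = 4.574057 − 12 = -7.425943
x = r cos θ + √(L² − h²) = -21.519247 + 202.864130 = 181.344883
dx/dθ = −r sin θ − h·r cos θ/√(L² − h²) (θ in radians; h = -7.425943) = -5.361780

x = 181.3449, dx/dθ = -5.3618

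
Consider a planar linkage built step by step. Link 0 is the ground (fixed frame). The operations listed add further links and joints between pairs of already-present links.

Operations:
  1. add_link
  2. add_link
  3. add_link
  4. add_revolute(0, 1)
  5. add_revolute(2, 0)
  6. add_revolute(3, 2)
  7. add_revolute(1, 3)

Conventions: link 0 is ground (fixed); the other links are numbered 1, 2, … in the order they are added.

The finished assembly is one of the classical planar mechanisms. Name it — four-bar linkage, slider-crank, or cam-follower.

links: 4 (incl. ground); joints: 4 revolute, 0 prismatic, 0 higher (cam) pair, forming one closed loop
4 links in a single 4R loop → four-bar linkage

four-bar linkage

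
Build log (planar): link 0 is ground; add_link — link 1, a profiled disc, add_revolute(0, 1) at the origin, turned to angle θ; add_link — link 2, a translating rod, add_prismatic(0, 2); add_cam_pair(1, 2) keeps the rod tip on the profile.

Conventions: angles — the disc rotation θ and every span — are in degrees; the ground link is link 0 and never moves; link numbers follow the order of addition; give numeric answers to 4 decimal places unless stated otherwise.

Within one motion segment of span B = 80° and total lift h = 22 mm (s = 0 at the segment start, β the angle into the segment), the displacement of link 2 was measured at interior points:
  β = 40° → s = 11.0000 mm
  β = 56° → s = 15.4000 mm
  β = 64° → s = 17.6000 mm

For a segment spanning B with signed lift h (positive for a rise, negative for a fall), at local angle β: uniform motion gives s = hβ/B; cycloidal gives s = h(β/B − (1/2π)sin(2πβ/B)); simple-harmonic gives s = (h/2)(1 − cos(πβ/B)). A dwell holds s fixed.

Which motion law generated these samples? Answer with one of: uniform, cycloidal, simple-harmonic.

candidates at β/B = r: uniform s = h·r (linear in β); cycloidal s = h·(r − sin(2πr)/(2π)); simple-harmonic s = (h/2)(1 − cos(πr))
β=40°: printed 11.0000 | uniform 11.0000, cycloidal 11.0000, simple-harmonic 11.0000
β=56°: printed 15.4000 | uniform 15.4000, cycloidal 18.7300, simple-harmonic 17.4656
β=64°: printed 17.6000 | uniform 17.6000, cycloidal 20.9300, simple-harmonic 19.8992
only one law matches every sample → uniform

uniform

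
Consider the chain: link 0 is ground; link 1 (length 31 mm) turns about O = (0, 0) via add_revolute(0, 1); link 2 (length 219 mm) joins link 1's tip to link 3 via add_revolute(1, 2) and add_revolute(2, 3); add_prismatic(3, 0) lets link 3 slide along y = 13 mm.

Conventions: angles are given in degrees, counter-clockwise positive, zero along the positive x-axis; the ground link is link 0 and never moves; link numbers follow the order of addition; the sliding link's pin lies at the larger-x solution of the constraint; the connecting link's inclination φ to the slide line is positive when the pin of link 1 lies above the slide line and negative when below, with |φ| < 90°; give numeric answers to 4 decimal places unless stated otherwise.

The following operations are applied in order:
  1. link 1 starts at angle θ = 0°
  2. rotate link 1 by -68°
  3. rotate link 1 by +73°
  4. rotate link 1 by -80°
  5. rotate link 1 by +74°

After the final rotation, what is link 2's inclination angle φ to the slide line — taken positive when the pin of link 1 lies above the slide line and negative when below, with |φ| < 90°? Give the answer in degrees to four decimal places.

geometry: r = 31 mm, L = 219 mm, e = 13 mm; θ starts at 0°
rotate link 1 by -68°: θ ← 0° -68° = -68°
rotate link 1 by +73°: θ ← -68° +73° = 5°
rotate link 1 by -80°: θ ← 5° -80° = -75°
rotate link 1 by +74°: θ ← -75° +74° = -1°
h = r sin θ − e = -0.541025 − 13 = -13.541025
sin φ = h / L = -13.541025 / 219 = -0.06183116
φ = arcsin(-0.06183116) = -3.544926°

-3.5449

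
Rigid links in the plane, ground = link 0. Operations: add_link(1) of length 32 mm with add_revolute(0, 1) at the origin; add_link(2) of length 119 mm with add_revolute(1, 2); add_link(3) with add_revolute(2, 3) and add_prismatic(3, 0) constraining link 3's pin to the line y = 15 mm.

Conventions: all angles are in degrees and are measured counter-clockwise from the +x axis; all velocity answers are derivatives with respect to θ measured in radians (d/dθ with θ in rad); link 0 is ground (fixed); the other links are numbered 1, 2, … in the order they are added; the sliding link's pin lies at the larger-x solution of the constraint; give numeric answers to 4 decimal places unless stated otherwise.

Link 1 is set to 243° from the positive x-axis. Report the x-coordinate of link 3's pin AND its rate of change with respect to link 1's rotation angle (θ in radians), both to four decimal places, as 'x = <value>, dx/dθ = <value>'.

geometry: r = 32 mm, L = 119 mm, e = 15 mm
crank pin P = (r cos θ, r sin θ) = (-14.527696, -28.512209)
h = r sin θ − e = -28.512209 − 15 = -43.512209
x = r cos θ + √(L² − h²) = -14.527696 + 110.759594 = 96.231898
dx/dθ = −r sin θ − h·r cos θ/√(L² − h²) (θ in radians; h = -43.512209) = 22.804964

x = 96.2319, dx/dθ = 22.8050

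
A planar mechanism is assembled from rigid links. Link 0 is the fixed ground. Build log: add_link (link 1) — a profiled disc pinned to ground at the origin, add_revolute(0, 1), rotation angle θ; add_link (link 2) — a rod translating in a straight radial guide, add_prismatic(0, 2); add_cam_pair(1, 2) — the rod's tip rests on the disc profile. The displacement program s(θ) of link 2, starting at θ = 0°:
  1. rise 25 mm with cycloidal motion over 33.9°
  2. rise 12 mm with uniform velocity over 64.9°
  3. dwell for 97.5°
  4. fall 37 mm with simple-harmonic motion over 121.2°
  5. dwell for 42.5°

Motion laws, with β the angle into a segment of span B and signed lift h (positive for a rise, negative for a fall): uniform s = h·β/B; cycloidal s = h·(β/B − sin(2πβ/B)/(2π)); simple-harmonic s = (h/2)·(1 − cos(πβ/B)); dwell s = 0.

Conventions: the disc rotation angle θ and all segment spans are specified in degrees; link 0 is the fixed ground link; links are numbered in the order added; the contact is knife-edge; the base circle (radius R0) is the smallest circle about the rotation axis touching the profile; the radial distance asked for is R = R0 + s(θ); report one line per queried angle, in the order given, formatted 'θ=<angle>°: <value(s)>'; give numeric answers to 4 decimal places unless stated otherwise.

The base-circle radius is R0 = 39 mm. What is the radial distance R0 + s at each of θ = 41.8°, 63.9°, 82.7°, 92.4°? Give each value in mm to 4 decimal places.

seg 1 [0°–33.9°] cycloidal, h=25: full span → s += 25 → s = 25.0000
seg 2 [33.9°–98.8°] uniform, h=12: θ=41.8° here. β=7.9, B=64.9. 12·7.9/64.9 = 1.4607 → s = 26.4607
seg 2 [33.9°–98.8°] uniform, h=12: θ=63.9° here. β=30, B=64.9. 12·30/64.9 = 5.5470 → s = 30.5470
seg 2 [33.9°–98.8°] uniform, h=12: θ=82.7° here. β=48.8, B=64.9. 12·48.8/64.9 = 9.0231 → s = 34.0231
seg 2 [33.9°–98.8°] uniform, h=12: θ=92.4° here. β=58.5, B=64.9. 12·58.5/64.9 = 10.8166 → s = 35.8166
θ=41.8°: R = R0 + s = 39 + 26.4607 = 65.4607
θ=63.9°: R = R0 + s = 39 + 30.5470 = 69.5470
θ=82.7°: R = R0 + s = 39 + 34.0231 = 73.0231
θ=92.4°: R = R0 + s = 39 + 35.8166 = 74.8166

θ=41.8°: 65.4607
θ=63.9°: 69.5470
θ=82.7°: 73.0231
θ=92.4°: 74.8166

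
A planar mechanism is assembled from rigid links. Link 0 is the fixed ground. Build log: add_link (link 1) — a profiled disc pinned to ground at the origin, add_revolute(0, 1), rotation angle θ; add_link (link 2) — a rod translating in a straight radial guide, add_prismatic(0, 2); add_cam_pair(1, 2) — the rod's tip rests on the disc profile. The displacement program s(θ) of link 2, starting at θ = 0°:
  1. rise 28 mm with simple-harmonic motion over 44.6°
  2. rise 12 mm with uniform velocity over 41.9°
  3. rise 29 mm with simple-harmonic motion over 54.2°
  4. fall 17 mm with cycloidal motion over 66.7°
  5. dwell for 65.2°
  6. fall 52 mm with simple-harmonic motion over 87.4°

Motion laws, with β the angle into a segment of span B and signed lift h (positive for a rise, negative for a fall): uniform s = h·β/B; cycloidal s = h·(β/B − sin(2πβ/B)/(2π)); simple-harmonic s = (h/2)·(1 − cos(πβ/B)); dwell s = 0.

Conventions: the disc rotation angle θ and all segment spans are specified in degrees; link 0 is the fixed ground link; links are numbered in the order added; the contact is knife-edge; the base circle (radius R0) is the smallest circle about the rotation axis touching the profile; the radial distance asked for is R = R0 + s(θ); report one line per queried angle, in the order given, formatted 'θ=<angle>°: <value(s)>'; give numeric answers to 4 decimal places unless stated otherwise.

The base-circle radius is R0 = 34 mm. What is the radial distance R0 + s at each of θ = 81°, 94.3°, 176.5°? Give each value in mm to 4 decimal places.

seg 1 [0°–44.6°] simple-harmonic, h=28: full span → s += 28 → s = 28.0000
seg 2 [44.6°–86.5°] uniform, h=12: θ=81° here. β=36.4, B=41.9. 12·36.4/41.9 = 10.4248 → s = 38.4248
seg 2 [44.6°–86.5°] uniform, h=12: full span → s += 12 → s = 40.0000
seg 3 [86.5°–140.7°] simple-harmonic, h=29: θ=94.3° here. β=7.8, B=54.2. 29/2·(1 − cos(π·0.1439)) = 1.4569 → s = 41.4569
seg 3 [86.5°–140.7°] simple-harmonic, h=29: full span → s += 29 → s = 69.0000
seg 4 [140.7°–207.4°] cycloidal, h=-17: θ=176.5° here. β=35.8, B=66.7. -17·(0.5367 − sin(2π·0.5367)/(2π)) = -9.7433 → s = 59.2567
θ=81°: R = R0 + s = 34 + 38.4248 = 72.4248
θ=94.3°: R = R0 + s = 34 + 41.4569 = 75.4569
θ=176.5°: R = R0 + s = 34 + 59.2567 = 93.2567

θ=81°: 72.4248
θ=94.3°: 75.4569
θ=176.5°: 93.2567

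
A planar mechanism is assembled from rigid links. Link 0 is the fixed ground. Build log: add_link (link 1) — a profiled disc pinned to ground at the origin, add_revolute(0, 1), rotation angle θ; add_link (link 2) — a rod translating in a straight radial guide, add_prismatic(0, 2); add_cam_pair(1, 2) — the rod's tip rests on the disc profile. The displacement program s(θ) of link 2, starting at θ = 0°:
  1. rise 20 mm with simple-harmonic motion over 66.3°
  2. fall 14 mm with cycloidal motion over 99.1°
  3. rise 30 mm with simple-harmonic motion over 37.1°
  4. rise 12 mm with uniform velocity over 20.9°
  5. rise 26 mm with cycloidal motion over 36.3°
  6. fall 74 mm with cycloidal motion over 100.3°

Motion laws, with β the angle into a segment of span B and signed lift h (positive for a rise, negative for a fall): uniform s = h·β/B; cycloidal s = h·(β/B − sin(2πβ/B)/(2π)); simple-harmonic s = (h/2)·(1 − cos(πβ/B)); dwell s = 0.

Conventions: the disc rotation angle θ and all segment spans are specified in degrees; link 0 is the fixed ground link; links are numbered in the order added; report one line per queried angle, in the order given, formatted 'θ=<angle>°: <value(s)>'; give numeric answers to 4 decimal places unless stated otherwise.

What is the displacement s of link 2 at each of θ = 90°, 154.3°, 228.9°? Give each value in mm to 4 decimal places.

seg 1 [0°–66.3°] simple-harmonic, h=20: full span → s += 20 → s = 20.0000
seg 2 [66.3°–165.4°] cycloidal, h=-14: θ=90° here. β=23.7, B=99.1. -14·(0.2392 − sin(2π·0.2392)/(2π)) = -1.1251 → s = 18.8749
seg 2 [66.3°–165.4°] cycloidal, h=-14: θ=154.3° here. β=88, B=99.1. -14·(0.8880 − sin(2π·0.8880)/(2π)) = -13.8737 → s = 6.1263
seg 2 [66.3°–165.4°] cycloidal, h=-14: full span → s += -14 → s = 6.0000
seg 3 [165.4°–202.5°] simple-harmonic, h=30: full span → s += 30 → s = 36.0000
seg 4 [202.5°–223.4°] uniform, h=12: full span → s += 12 → s = 48.0000
seg 5 [223.4°–259.7°] cycloidal, h=26: θ=228.9° here. β=5.5, B=36.3. 26·(0.1515 − sin(2π·0.1515)/(2π)) = 0.5687 → s = 48.5687

θ=90°: 18.8749
θ=154.3°: 6.1263
θ=228.9°: 48.5687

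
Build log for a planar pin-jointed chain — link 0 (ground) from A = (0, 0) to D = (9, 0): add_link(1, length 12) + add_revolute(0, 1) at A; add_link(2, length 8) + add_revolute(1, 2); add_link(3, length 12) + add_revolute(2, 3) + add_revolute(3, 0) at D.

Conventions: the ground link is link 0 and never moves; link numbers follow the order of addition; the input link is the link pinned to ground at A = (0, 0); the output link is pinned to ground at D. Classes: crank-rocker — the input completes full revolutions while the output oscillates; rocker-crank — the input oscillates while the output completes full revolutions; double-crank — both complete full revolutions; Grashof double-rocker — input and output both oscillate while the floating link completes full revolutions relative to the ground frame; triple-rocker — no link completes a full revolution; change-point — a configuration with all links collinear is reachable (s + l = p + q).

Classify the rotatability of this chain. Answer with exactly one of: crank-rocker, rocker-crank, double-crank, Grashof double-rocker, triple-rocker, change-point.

lengths: ground=9, input=12, coupler=8, output=12
sorted: s=8 (shortest), l=12 (longest), p+q=21
s + l = 20 vs p + q = 21
s + l < p + q (Grashof) with shortest = coupler link → Grashof double-rocker

Grashof double-rocker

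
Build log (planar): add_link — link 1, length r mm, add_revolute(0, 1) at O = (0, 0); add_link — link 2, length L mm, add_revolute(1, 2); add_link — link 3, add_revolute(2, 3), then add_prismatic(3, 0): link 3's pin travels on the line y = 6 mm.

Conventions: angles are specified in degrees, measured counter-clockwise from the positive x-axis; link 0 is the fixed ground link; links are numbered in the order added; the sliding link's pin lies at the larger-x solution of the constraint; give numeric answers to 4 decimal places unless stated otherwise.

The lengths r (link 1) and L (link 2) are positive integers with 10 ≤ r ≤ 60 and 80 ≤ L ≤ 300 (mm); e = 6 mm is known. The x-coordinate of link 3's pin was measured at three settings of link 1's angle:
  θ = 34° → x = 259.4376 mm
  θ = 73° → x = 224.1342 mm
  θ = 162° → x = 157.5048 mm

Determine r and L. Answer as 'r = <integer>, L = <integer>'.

constraint per measurement: (x − r cos θ)² + (r sin θ − e)² = L²
subtracting the θ₁ and θ₂ equations cancels the r² and L² terms:
r = (x₁² − x₂²) / (2[(x₁cos θ₁ + e sin θ₁) − (x₂cos θ₂ + e sin θ₂)]) = 57.9999 → r = 58
L² = (x₁ − r cos θ₁)² + (r sin θ₁ − e)² = 45368.9819 → L = 213.0000 → L = 213
check at θ₃=162°: x = 157.5048 (printed 157.5048) ✓

r = 58, L = 213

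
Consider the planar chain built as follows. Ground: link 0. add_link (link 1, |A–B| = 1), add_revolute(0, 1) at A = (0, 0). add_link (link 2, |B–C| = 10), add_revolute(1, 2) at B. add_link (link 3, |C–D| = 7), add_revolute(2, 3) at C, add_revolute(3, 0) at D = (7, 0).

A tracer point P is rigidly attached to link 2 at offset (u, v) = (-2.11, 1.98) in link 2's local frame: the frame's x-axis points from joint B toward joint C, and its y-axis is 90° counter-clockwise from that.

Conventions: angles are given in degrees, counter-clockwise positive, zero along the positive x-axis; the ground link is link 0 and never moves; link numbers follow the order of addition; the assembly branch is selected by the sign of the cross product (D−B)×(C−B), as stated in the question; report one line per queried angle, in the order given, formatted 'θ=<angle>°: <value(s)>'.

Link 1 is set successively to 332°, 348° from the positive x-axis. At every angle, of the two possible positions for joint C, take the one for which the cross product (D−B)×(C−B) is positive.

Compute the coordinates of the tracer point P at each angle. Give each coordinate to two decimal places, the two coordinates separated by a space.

A=(0,0), D=(7.00,0)
θ=332°: B = A + 1.00·(cos332°, sin332°) = (0.8829, -0.4695)
θ=332°: |BD| = 6.1350
θ=332°: circle(B,10.00) ∩ circle(D,7.00): a=7.2240, h=6.9148
θ=332°:   candidates: C₊=(7.5566,6.9778) cross=42.422; C₋=(8.6149,-6.8112) cross=-42.422
θ=332°:   branch + wants cross > 0 → take C=(7.5566,6.9778) (cross=42.422)
θ=332°: ex = (C−B)/|BC| = (0.6674,0.7447); ey = (-0.7447,0.6674)
θ=332°: P = B + -2.11·ex + 1.98·ey = (-1.9998,-0.7195)
θ=348°: B = A + 1.00·(cos348°, sin348°) = (0.9781, -0.2079)
θ=348°: |BD| = 6.0254
θ=348°: circle(B,10.00) ∩ circle(D,7.00): a=7.2448, h=6.8930
θ=348°:   candidates: C₊=(7.9808,6.9310) cross=41.533; C₋=(8.4565,-6.8468) cross=-41.533
θ=348°:   branch + wants cross > 0 → take C=(7.9808,6.9310) (cross=41.533)
θ=348°: ex = (C−B)/|BC| = (0.7003,0.7139); ey = (-0.7139,0.7003)
θ=348°: P = B + -2.11·ex + 1.98·ey = (-1.9129,-0.3277)

θ=332°: -2.00 -0.72
θ=348°: -1.91 -0.33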